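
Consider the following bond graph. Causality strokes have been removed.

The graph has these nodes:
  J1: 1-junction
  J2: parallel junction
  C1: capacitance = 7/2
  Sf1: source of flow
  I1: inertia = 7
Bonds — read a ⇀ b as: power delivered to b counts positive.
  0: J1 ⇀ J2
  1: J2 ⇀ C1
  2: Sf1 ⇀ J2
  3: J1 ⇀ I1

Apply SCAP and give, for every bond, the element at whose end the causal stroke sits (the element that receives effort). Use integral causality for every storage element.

#2 →Sf1  (Sf1: flow source, stroke at near end)
#1 →J2  (C1 outputs effort q/C1)
#0 →J1  (J2: bond 1 brought effort, rest push out)
#3 →I1  (closing 1-jn rule on J1)

bond 0 stroke at J1
bond 1 stroke at J2
bond 2 stroke at Sf1
bond 3 stroke at I1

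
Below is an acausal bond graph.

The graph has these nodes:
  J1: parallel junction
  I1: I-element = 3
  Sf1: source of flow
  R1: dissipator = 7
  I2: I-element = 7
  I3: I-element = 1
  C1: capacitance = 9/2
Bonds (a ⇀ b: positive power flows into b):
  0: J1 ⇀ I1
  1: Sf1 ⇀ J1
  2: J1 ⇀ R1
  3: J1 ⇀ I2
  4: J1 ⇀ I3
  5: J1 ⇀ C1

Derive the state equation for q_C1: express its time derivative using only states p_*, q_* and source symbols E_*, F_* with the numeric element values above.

dq_C1/dt = F_Sf1 - p_I1/3 - p_I2/7 - p_I3 - 2*q_C1/63

b1 |Sf1  (Sf1 fixes flow; stroke at Sf1)
b0 |I1  (I1 outputs flow p/I1)
b3 |I2  (I2: I, integral causality)
b4 |I3  (I3 integral (f out))
b5 |J1  (C1 outputs effort q/C1)
b2 |R1  (0-jn J1 has e-setter on 5)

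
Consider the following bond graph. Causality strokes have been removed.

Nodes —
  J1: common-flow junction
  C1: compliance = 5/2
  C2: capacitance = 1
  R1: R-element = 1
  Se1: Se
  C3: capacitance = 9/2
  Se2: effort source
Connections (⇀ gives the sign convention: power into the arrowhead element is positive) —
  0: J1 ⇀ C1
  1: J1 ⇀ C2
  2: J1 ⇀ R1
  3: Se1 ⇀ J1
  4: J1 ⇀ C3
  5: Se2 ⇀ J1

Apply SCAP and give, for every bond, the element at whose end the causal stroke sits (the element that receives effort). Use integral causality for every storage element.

b0 stroke at J1
b1 stroke at J1
b2 stroke at R1
b3 stroke at J1
b4 stroke at J1
b5 stroke at J1

#3 stroke at J1  (source Se1 imposes e)
#5 stroke at J1  (source Se2 imposes e)
#0 stroke at J1  (C1: C, integral causality)
#1 stroke at J1  (C2 integral (e out))
#4 stroke at J1  (prefer integral on C3)
#2 stroke at R1  (only one flow-in slot at J1)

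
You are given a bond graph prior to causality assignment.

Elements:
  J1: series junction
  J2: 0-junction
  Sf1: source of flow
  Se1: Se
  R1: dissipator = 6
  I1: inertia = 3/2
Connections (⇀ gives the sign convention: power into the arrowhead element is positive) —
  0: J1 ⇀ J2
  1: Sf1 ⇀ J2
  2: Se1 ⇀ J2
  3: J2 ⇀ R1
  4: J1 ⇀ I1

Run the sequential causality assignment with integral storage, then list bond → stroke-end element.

β1 stroke at Sf1  (source Sf1 imposes f)
β2 stroke at J2  (Se1 (Se) sets effort on bond)
β0 stroke at J1  (common-e at J2 fixed by 2)
β3 stroke at R1  (0-jn J2 has e-setter on 2)
β4 stroke at I1  (J1: last free bond brings flow in)

#0 |J1
#1 |Sf1
#2 |J2
#3 |R1
#4 |I1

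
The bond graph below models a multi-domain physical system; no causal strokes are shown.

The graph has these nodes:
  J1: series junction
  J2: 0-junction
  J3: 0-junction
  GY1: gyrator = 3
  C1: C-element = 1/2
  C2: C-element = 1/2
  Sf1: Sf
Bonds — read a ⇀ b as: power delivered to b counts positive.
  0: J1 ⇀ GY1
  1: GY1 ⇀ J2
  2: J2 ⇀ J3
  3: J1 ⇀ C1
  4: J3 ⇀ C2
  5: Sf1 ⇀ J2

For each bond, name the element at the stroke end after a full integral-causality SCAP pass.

β5 stroke→Sf1  (Sf1 (Sf) sets flow on bond)
β3 stroke→J1  (C1: C, integral causality)
β0 stroke→GY1  (J1 needs exactly one f-in)
β1 stroke→GY1  (GY GY1: same side as bond 0)
β2 stroke→J2  (J2: last free bond brings effort in)
β4 stroke→J3  (only one effort-in slot at J3)

β0 →GY1
β1 →GY1
β2 →J2
β3 →J1
β4 →J3
β5 →Sf1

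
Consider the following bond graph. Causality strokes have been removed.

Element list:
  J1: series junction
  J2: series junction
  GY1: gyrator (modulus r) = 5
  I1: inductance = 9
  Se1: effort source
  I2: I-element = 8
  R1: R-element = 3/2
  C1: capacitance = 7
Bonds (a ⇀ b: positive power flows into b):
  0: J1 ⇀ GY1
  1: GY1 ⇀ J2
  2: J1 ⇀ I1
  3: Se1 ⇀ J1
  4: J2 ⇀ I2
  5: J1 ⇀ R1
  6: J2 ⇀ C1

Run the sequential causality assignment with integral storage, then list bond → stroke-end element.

β3 stroke at J1  (Se1 fixes effort; stroke away)
β2 stroke at I1  (I1 integral (f out))
β0 stroke at J1  (common-f at J1 fixed by 2)
β5 stroke at J1  (common-f at J1 fixed by 2)
β1 stroke at J2  (through GY1, causality inverts; strokes same side of GY1)
β4 stroke at I2  (I2: I, integral causality)
β6 stroke at J2  (J2: bond 4 brought flow, rest push out)

bond 0 stroke at J1
bond 1 stroke at J2
bond 2 stroke at I1
bond 3 stroke at J1
bond 4 stroke at I2
bond 5 stroke at J1
bond 6 stroke at J2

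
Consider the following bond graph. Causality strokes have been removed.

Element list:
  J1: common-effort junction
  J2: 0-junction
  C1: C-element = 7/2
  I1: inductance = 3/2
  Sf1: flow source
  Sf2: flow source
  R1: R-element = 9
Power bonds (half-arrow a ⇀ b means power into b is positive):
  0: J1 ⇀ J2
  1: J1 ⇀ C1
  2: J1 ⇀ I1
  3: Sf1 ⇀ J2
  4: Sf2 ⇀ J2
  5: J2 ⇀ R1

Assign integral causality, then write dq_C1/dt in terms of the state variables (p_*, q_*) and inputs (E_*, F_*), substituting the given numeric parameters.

dq_C1/dt = F_Sf1 + F_Sf2 - 2*p_I1/3 - 2*q_C1/63

bond 3 →Sf1  (Sf1 (Sf) sets flow on bond)
bond 4 →Sf2  (Sf2: flow source, stroke at near end)
bond 1 →J1  (C1 integral (e out))
bond 0 →J2  (common-e at J1 fixed by 1)
bond 2 →I1  (common-e at J1 fixed by 1)
bond 5 →R1  (J2 effort already set via bond 0)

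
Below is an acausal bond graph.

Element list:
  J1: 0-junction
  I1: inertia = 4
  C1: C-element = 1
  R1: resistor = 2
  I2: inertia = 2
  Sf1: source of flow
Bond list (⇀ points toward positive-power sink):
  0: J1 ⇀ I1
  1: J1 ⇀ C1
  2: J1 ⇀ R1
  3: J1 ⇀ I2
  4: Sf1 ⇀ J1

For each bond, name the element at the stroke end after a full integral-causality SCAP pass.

bond 4 |Sf1  (source Sf1 imposes f)
bond 0 |I1  (I1 integral (f out))
bond 1 |J1  (C1 integral (e out))
bond 2 |R1  (0-jn J1 has e-setter on 1)
bond 3 |I2  (common-e at J1 fixed by 1)

#0 stroke→I1
#1 stroke→J1
#2 stroke→R1
#3 stroke→I2
#4 stroke→Sf1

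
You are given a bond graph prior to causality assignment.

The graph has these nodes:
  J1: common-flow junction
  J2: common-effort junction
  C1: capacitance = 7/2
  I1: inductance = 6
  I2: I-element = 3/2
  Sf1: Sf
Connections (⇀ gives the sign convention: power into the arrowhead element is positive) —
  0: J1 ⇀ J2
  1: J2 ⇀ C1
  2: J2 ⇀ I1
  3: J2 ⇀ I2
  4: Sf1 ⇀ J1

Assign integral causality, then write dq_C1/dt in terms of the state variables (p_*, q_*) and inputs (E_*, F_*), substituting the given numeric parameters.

#4 |Sf1  (Sf1 fixes flow; stroke at Sf1)
#0 |J1  (1-jn J1 has f-setter on 4)
#1 |J2  (C1: C, integral causality)
#2 |I1  (0-jn J2 has e-setter on 1)
#3 |I2  (J2 effort already set via bond 1)

dq_C1/dt = F_Sf1 - p_I1/6 - 2*p_I2/3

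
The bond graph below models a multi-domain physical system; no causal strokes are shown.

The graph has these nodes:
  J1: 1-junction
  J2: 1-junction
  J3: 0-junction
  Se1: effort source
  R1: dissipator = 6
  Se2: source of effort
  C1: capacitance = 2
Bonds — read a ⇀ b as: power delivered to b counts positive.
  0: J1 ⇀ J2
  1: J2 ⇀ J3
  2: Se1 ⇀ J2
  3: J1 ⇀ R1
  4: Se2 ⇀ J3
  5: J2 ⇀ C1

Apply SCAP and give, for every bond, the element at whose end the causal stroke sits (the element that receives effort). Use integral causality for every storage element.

b0 |J1
b1 |J2
b2 |J2
b3 |R1
b4 |J3
b5 |J2

b2 |J2  (Se1: effort source, stroke at far end)
b4 |J3  (Se2 (Se) sets effort on bond)
b1 |J2  (0-jn J3 has e-setter on 4)
b5 |J2  (prefer integral on C1)
b0 |J1  (only one flow-in slot at J2)
b3 |R1  (J1: last free bond brings flow in)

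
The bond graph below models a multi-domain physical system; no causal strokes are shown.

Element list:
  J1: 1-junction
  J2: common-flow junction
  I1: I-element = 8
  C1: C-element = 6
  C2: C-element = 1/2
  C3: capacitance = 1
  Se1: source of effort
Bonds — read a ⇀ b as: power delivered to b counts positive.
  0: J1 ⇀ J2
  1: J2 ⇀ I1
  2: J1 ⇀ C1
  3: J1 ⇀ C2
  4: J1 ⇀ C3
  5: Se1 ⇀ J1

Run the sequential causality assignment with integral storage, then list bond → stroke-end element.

β5 |J1  (Se1 (Se) sets effort on bond)
β1 |I1  (I1 outputs flow p/I1)
β0 |J2  (J2 flow already set via bond 1)
β2 |J1  (1-jn J1 has f-setter on 0)
β3 |J1  (J1: bond 0 brought flow, rest push out)
β4 |J1  (J1 flow already set via bond 0)

β0 |J2
β1 |I1
β2 |J1
β3 |J1
β4 |J1
β5 |J1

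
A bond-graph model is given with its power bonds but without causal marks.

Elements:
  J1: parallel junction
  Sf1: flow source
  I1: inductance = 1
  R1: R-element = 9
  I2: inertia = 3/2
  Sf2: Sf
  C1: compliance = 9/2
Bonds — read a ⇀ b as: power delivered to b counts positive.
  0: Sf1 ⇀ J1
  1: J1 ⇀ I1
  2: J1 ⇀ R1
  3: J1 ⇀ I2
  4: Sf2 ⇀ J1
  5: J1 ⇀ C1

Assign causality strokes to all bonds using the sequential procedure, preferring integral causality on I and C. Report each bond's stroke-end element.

#0 |Sf1
#1 |I1
#2 |R1
#3 |I2
#4 |Sf2
#5 |J1

#0 |Sf1  (source Sf1 imposes f)
#4 |Sf2  (Sf2 (Sf) sets flow on bond)
#1 |I1  (prefer integral on I1)
#3 |I2  (prefer integral on I2)
#5 |J1  (C1 integral (e out))
#2 |R1  (common-e at J1 fixed by 5)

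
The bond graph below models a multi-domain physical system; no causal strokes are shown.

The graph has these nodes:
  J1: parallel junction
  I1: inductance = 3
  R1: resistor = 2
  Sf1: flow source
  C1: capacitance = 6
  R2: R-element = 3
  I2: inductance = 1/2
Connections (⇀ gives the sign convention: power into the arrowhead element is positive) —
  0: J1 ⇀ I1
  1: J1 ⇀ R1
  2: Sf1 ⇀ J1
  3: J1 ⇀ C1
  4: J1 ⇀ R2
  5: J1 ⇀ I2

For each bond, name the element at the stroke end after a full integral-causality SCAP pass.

#0 stroke at I1
#1 stroke at R1
#2 stroke at Sf1
#3 stroke at J1
#4 stroke at R2
#5 stroke at I2

#2 →Sf1  (Sf1 fixes flow; stroke at Sf1)
#0 →I1  (prefer integral on I1)
#3 →J1  (C1: C, integral causality)
#1 →R1  (common-e at J1 fixed by 3)
#4 →R2  (J1 effort already set via bond 3)
#5 →I2  (J1: bond 3 brought effort, rest push out)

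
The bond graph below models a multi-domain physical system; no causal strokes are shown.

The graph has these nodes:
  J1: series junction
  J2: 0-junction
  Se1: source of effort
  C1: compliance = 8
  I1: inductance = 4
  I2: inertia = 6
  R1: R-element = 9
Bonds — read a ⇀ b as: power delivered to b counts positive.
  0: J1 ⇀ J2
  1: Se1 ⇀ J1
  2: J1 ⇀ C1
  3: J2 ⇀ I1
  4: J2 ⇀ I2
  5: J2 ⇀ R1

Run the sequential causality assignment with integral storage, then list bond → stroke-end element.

bond 0 |J2
bond 1 |J1
bond 2 |J1
bond 3 |I1
bond 4 |I2
bond 5 |R1

β1 →J1  (Se1: effort source, stroke at far end)
β2 →J1  (C1 integral (e out))
β0 →J2  (closing 1-jn rule on J1)
β3 →I1  (common-e at J2 fixed by 0)
β4 →I2  (J2: bond 0 brought effort, rest push out)
β5 →R1  (0-jn J2 has e-setter on 0)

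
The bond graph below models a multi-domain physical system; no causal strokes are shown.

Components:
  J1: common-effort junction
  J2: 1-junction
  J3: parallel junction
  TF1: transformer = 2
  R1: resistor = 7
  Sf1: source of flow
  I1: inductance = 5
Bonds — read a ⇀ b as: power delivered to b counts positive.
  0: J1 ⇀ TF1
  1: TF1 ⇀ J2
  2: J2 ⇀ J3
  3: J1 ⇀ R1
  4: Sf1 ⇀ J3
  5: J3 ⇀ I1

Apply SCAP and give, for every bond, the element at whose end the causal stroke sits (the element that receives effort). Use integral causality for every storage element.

bond 0 |TF1
bond 1 |J2
bond 2 |J3
bond 3 |J1
bond 4 |Sf1
bond 5 |I1

b4 stroke→Sf1  (Sf1: flow source, stroke at near end)
b5 stroke→I1  (I1 integral (f out))
b2 stroke→J3  (closing 0-jn rule on J3)
b1 stroke→J2  (J2: bond 2 brought flow, rest push out)
b0 stroke→TF1  (TF TF1: opposite of bond 1)
b3 stroke→J1  (J1: last free bond brings effort in)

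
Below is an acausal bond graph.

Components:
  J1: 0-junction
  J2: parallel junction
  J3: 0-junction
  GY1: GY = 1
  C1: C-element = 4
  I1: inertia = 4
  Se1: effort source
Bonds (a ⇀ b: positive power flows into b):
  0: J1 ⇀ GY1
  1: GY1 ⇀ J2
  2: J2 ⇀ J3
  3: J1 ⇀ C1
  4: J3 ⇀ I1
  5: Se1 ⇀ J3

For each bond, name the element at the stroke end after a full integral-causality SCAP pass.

b0 stroke→GY1
b1 stroke→GY1
b2 stroke→J2
b3 stroke→J1
b4 stroke→I1
b5 stroke→J3

#5 stroke→J3  (Se1: effort source, stroke at far end)
#2 stroke→J2  (J3: bond 5 brought effort, rest push out)
#4 stroke→I1  (0-jn J3 has e-setter on 5)
#1 stroke→GY1  (J2 effort already set via bond 2)
#0 stroke→GY1  (GY GY1: same side as bond 1)
#3 stroke→J1  (J1 needs exactly one e-in)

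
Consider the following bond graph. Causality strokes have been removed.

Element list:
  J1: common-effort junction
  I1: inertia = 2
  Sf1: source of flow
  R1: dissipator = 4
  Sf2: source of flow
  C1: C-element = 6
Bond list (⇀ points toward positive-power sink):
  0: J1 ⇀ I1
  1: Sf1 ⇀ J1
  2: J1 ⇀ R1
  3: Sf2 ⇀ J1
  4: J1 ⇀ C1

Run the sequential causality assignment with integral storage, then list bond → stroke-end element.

β1 stroke→Sf1  (source Sf1 imposes f)
β3 stroke→Sf2  (Sf2 (Sf) sets flow on bond)
β0 stroke→I1  (I1: I, integral causality)
β4 stroke→J1  (prefer integral on C1)
β2 stroke→R1  (0-jn J1 has e-setter on 4)

bond 0 |I1
bond 1 |Sf1
bond 2 |R1
bond 3 |Sf2
bond 4 |J1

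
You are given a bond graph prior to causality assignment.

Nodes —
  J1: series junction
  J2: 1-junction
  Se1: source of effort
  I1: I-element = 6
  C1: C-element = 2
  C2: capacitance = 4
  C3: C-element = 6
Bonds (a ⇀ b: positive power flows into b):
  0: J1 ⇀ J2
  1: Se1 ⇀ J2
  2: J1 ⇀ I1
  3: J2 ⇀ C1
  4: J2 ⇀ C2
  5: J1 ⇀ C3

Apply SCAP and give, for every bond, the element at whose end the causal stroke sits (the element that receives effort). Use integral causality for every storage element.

#0 stroke at J1
#1 stroke at J2
#2 stroke at I1
#3 stroke at J2
#4 stroke at J2
#5 stroke at J1

β1 |J2  (Se1 (Se) sets effort on bond)
β2 |I1  (I1 integral (f out))
β0 |J1  (J1: bond 2 brought flow, rest push out)
β5 |J1  (1-jn J1 has f-setter on 2)
β3 |J2  (1-jn J2 has f-setter on 0)
β4 |J2  (1-jn J2 has f-setter on 0)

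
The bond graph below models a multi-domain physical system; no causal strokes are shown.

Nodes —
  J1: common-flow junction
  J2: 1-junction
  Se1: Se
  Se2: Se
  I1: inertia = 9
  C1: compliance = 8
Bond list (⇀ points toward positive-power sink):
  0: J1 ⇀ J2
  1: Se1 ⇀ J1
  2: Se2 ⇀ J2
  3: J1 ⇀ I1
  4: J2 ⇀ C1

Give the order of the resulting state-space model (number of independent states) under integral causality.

b1 |J1  (Se1 (Se) sets effort on bond)
b2 |J2  (Se2: effort source, stroke at far end)
b3 |I1  (I1 outputs flow p/I1)
b0 |J1  (common-f at J1 fixed by 3)
b4 |J2  (J2: bond 0 brought flow, rest push out)

2  (C1, I1 all integral)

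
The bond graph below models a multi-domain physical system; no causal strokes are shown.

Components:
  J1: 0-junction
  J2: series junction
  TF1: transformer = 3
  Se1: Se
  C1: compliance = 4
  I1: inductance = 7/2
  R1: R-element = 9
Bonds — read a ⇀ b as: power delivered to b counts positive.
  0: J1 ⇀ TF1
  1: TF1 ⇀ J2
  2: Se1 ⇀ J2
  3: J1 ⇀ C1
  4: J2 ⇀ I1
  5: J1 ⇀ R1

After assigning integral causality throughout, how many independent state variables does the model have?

β2 stroke→J2  (Se1: effort source, stroke at far end)
β3 stroke→J1  (C1: C, integral causality)
β0 stroke→TF1  (common-e at J1 fixed by 3)
β5 stroke→R1  (common-e at J1 fixed by 3)
β1 stroke→J2  (TF1 one-in-one-out from 0)
β4 stroke→I1  (J2 needs exactly one f-in)

2  (C1, I1 all integral)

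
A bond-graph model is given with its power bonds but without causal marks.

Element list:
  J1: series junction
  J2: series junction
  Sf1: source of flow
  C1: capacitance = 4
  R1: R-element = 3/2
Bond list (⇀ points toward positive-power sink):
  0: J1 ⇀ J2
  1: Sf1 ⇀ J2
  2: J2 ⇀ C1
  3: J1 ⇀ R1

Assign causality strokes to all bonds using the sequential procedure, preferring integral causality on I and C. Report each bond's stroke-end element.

β0 →J2
β1 →Sf1
β2 →J2
β3 →J1

b1 stroke at Sf1  (Sf1 (Sf) sets flow on bond)
b0 stroke at J2  (common-f at J2 fixed by 1)
b2 stroke at J2  (J2: bond 1 brought flow, rest push out)
b3 stroke at J1  (J1 flow already set via bond 0)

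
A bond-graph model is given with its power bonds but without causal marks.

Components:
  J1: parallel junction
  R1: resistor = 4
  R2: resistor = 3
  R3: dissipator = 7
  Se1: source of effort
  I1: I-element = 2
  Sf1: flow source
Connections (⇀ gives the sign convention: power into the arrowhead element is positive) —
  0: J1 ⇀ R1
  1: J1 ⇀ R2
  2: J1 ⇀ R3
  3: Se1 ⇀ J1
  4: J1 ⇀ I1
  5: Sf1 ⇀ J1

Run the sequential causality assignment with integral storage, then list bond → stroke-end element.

b3 stroke→J1  (source Se1 imposes e)
b5 stroke→Sf1  (Sf1: flow source, stroke at near end)
b0 stroke→R1  (J1 effort already set via bond 3)
b1 stroke→R2  (J1: bond 3 brought effort, rest push out)
b2 stroke→R3  (0-jn J1 has e-setter on 3)
b4 stroke→I1  (common-e at J1 fixed by 3)

b0 |R1
b1 |R2
b2 |R3
b3 |J1
b4 |I1
b5 |Sf1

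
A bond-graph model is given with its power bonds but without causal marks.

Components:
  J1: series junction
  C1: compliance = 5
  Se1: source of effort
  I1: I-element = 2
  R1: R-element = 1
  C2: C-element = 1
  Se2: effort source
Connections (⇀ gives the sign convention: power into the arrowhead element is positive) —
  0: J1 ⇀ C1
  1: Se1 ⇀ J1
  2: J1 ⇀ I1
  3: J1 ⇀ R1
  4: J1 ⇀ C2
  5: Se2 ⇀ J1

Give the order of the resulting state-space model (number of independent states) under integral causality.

3  (C1, C2, I1 all integral)

#1 stroke at J1  (Se1 (Se) sets effort on bond)
#5 stroke at J1  (Se2: effort source, stroke at far end)
#0 stroke at J1  (prefer integral on C1)
#2 stroke at I1  (I1 outputs flow p/I1)
#3 stroke at J1  (J1 flow already set via bond 2)
#4 stroke at J1  (J1: bond 2 brought flow, rest push out)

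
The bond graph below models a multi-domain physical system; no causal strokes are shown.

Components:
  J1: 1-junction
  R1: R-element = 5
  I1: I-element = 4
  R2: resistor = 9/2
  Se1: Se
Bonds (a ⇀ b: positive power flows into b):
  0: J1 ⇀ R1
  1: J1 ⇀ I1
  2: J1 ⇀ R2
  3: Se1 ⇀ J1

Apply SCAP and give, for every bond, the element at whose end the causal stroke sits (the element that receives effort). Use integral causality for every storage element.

bond 0 →J1
bond 1 →I1
bond 2 →J1
bond 3 →J1

β3 stroke at J1  (source Se1 imposes e)
β1 stroke at I1  (I1: I, integral causality)
β0 stroke at J1  (J1 flow already set via bond 1)
β2 stroke at J1  (common-f at J1 fixed by 1)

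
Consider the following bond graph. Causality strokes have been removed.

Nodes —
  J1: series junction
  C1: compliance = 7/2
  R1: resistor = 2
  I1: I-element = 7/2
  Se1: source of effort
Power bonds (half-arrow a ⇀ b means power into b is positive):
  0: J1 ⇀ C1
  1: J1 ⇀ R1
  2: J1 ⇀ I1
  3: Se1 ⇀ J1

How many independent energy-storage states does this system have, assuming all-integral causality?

#3 stroke→J1  (Se1 fixes effort; stroke away)
#0 stroke→J1  (C1 outputs effort q/C1)
#2 stroke→I1  (I1: I, integral causality)
#1 stroke→J1  (J1: bond 2 brought flow, rest push out)

2  (C1, I1 all integral)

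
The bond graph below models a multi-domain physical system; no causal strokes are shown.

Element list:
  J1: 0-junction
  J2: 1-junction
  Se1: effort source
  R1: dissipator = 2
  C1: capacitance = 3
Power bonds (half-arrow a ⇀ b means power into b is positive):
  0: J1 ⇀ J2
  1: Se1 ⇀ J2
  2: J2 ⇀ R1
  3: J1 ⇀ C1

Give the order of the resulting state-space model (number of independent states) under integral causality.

β1 stroke at J2  (Se1 fixes effort; stroke away)
β3 stroke at J1  (prefer integral on C1)
β0 stroke at J2  (J1 effort already set via bond 3)
β2 stroke at R1  (J2: last free bond brings flow in)

1  (C1 all integral)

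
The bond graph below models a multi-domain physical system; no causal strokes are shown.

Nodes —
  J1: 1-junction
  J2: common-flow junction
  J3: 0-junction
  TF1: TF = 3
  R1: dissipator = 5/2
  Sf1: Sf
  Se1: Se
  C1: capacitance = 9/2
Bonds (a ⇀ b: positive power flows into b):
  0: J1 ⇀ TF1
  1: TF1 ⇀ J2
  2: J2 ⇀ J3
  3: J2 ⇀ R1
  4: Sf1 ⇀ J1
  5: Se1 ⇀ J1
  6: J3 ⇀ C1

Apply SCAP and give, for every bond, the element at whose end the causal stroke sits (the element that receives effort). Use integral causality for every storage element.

b4 stroke→Sf1  (Sf1 (Sf) sets flow on bond)
b5 stroke→J1  (source Se1 imposes e)
b0 stroke→J1  (1-jn J1 has f-setter on 4)
b1 stroke→TF1  (through TF1, causality passes straight; one stroke at TF1)
b2 stroke→J2  (J2 flow already set via bond 1)
b3 stroke→J2  (common-f at J2 fixed by 1)
b6 stroke→J3  (J3: last free bond brings effort in)

β0 stroke at J1
β1 stroke at TF1
β2 stroke at J2
β3 stroke at J2
β4 stroke at Sf1
β5 stroke at J1
β6 stroke at J3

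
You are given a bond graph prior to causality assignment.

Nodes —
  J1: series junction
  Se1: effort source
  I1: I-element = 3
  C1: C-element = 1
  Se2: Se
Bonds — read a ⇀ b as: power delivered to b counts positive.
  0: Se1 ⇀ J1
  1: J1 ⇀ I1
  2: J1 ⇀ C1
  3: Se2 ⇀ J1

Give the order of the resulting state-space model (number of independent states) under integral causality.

2  (C1, I1 all integral)

b0 stroke→J1  (source Se1 imposes e)
b3 stroke→J1  (source Se2 imposes e)
b1 stroke→I1  (I1 outputs flow p/I1)
b2 stroke→J1  (J1 flow already set via bond 1)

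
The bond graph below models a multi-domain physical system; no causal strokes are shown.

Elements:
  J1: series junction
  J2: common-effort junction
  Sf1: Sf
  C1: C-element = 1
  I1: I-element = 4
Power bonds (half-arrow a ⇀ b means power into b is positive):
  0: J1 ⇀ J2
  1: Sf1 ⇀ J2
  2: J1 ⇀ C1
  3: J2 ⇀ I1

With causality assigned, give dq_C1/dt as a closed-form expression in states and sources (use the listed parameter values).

dq_C1/dt = -F_Sf1 + p_I1/4

bond 1 stroke at Sf1  (Sf1: flow source, stroke at near end)
bond 2 stroke at J1  (prefer integral on C1)
bond 0 stroke at J2  (closing 1-jn rule on J1)
bond 3 stroke at I1  (common-e at J2 fixed by 0)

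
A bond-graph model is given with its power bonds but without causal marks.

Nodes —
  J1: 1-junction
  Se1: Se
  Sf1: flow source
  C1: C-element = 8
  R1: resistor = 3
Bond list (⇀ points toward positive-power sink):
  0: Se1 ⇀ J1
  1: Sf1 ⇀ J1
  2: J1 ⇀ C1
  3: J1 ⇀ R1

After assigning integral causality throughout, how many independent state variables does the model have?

1  (C1 all integral)

#0 |J1  (source Se1 imposes e)
#1 |Sf1  (Sf1: flow source, stroke at near end)
#2 |J1  (common-f at J1 fixed by 1)
#3 |J1  (J1 flow already set via bond 1)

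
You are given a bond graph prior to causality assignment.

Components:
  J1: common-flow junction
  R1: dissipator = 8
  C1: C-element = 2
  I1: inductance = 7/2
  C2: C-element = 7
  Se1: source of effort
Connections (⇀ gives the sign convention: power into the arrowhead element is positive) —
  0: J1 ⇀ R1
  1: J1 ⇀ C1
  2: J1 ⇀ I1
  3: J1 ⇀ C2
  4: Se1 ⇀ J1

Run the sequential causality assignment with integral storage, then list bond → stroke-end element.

b4 stroke→J1  (Se1: effort source, stroke at far end)
b1 stroke→J1  (C1 outputs effort q/C1)
b2 stroke→I1  (prefer integral on I1)
b0 stroke→J1  (1-jn J1 has f-setter on 2)
b3 stroke→J1  (J1 flow already set via bond 2)

bond 0 →J1
bond 1 →J1
bond 2 →I1
bond 3 →J1
bond 4 →J1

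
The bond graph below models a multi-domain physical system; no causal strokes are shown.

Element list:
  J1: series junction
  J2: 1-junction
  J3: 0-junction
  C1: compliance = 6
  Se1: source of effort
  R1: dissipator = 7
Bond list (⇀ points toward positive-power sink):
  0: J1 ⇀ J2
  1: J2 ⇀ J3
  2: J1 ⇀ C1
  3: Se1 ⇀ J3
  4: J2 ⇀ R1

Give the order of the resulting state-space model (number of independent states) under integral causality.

b3 stroke at J3  (Se1: effort source, stroke at far end)
b1 stroke at J2  (J3: bond 3 brought effort, rest push out)
b2 stroke at J1  (prefer integral on C1)
b0 stroke at J2  (J1: last free bond brings flow in)
b4 stroke at R1  (J2: last free bond brings flow in)

1  (C1 all integral)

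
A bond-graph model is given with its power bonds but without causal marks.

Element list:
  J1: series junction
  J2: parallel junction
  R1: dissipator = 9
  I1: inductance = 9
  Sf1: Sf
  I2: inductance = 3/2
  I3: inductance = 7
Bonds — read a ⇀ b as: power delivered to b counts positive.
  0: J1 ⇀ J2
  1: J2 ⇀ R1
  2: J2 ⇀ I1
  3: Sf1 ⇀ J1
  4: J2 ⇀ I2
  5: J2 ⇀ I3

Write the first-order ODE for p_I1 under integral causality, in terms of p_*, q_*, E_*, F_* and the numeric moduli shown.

#3 stroke at Sf1  (source Sf1 imposes f)
#0 stroke at J1  (common-f at J1 fixed by 3)
#2 stroke at I1  (I1 outputs flow p/I1)
#4 stroke at I2  (I2 integral (f out))
#5 stroke at I3  (I3 integral (f out))
#1 stroke at J2  (only one effort-in slot at J2)

dp_I1/dt = 9*F_Sf1 - p_I1 - 6*p_I2 - 9*p_I3/7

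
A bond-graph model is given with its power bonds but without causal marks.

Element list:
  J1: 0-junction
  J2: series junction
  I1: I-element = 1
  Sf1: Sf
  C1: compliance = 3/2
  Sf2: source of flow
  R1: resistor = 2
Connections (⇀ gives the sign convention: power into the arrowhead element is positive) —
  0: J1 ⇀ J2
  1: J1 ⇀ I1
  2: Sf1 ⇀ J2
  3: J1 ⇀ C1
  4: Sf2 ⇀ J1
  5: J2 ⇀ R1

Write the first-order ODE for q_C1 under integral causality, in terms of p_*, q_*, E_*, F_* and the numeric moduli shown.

dq_C1/dt = -F_Sf1 + F_Sf2 - p_I1

#2 |Sf1  (Sf1: flow source, stroke at near end)
#4 |Sf2  (Sf2: flow source, stroke at near end)
#0 |J2  (1-jn J2 has f-setter on 2)
#5 |J2  (common-f at J2 fixed by 2)
#1 |I1  (prefer integral on I1)
#3 |J1  (J1 needs exactly one e-in)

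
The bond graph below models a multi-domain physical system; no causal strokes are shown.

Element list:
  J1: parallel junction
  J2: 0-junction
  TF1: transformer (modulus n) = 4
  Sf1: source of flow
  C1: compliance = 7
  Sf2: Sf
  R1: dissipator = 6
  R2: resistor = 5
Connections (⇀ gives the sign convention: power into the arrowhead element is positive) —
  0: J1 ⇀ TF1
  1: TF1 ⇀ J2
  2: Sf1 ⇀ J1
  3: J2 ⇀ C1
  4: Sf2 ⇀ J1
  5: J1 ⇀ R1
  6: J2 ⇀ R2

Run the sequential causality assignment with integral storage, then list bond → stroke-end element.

bond 2 →Sf1  (Sf1 fixes flow; stroke at Sf1)
bond 4 →Sf2  (Sf2 fixes flow; stroke at Sf2)
bond 3 →J2  (prefer integral on C1)
bond 1 →TF1  (J2: bond 3 brought effort, rest push out)
bond 6 →R2  (J2 effort already set via bond 3)
bond 0 →J1  (TF TF1: opposite of bond 1)
bond 5 →R1  (J1: bond 0 brought effort, rest push out)

#0 →J1
#1 →TF1
#2 →Sf1
#3 →J2
#4 →Sf2
#5 →R1
#6 →R2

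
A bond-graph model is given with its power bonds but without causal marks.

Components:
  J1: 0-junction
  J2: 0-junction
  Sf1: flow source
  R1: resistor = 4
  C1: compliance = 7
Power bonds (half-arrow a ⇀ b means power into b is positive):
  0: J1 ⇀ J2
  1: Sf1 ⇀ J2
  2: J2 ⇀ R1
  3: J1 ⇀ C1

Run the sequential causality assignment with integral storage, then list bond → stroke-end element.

bond 1 |Sf1  (source Sf1 imposes f)
bond 3 |J1  (C1: C, integral causality)
bond 0 |J2  (0-jn J1 has e-setter on 3)
bond 2 |R1  (0-jn J2 has e-setter on 0)

β0 stroke at J2
β1 stroke at Sf1
β2 stroke at R1
β3 stroke at J1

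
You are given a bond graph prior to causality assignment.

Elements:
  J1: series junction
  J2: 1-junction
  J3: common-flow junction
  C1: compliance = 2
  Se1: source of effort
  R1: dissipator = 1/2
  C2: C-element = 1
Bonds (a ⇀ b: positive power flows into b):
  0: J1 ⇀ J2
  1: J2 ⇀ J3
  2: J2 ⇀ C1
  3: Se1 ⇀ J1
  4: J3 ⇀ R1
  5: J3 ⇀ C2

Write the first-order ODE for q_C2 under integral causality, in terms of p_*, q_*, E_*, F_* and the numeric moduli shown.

dq_C2/dt = 2*E_Se1 - q_C1 - 2*q_C2

bond 3 stroke→J1  (Se1 (Se) sets effort on bond)
bond 0 stroke→J2  (J1 needs exactly one f-in)
bond 2 stroke→J2  (C1: C, integral causality)
bond 1 stroke→J3  (closing 1-jn rule on J2)
bond 5 stroke→J3  (prefer integral on C2)
bond 4 stroke→R1  (only one flow-in slot at J3)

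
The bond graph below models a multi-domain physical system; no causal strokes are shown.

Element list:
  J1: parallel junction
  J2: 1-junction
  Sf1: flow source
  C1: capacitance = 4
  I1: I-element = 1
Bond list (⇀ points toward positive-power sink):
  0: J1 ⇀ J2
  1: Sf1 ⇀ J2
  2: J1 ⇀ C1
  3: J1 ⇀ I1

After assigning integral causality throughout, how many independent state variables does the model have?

#1 stroke at Sf1  (source Sf1 imposes f)
#0 stroke at J2  (J2: bond 1 brought flow, rest push out)
#2 stroke at J1  (C1 integral (e out))
#3 stroke at I1  (common-e at J1 fixed by 2)

2  (C1, I1 all integral)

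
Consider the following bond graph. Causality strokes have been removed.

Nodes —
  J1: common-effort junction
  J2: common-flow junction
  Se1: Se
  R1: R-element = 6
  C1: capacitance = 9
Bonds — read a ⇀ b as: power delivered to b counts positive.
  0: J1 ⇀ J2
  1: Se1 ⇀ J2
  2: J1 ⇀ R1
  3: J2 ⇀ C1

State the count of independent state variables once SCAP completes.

1  (C1 all integral)

β1 stroke at J2  (Se1 fixes effort; stroke away)
β3 stroke at J2  (C1 integral (e out))
β0 stroke at J1  (only one flow-in slot at J2)
β2 stroke at R1  (0-jn J1 has e-setter on 0)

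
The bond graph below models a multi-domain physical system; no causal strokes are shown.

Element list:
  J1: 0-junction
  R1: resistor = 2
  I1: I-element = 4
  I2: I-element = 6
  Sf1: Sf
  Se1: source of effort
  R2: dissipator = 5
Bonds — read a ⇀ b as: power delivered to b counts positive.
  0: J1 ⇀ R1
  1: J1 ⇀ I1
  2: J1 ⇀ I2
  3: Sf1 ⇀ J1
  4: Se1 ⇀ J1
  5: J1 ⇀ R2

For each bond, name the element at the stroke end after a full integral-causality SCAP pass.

bond 0 stroke→R1
bond 1 stroke→I1
bond 2 stroke→I2
bond 3 stroke→Sf1
bond 4 stroke→J1
bond 5 stroke→R2

#3 |Sf1  (Sf1 (Sf) sets flow on bond)
#4 |J1  (source Se1 imposes e)
#0 |R1  (common-e at J1 fixed by 4)
#1 |I1  (J1 effort already set via bond 4)
#2 |I2  (0-jn J1 has e-setter on 4)
#5 |R2  (J1 effort already set via bond 4)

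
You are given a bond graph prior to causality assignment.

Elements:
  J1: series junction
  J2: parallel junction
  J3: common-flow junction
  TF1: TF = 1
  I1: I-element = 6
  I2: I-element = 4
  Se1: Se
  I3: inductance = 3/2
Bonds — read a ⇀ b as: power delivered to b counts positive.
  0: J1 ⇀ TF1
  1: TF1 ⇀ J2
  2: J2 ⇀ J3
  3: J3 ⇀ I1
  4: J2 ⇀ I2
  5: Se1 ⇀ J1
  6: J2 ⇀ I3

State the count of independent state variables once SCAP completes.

b5 →J1  (source Se1 imposes e)
b0 →TF1  (J1: last free bond brings flow in)
b1 →J2  (through TF1, causality passes straight; one stroke at TF1)
b2 →J3  (0-jn J2 has e-setter on 1)
b4 →I2  (common-e at J2 fixed by 1)
b6 →I3  (common-e at J2 fixed by 1)
b3 →I1  (J3: last free bond brings flow in)

3  (I1, I2, I3 all integral)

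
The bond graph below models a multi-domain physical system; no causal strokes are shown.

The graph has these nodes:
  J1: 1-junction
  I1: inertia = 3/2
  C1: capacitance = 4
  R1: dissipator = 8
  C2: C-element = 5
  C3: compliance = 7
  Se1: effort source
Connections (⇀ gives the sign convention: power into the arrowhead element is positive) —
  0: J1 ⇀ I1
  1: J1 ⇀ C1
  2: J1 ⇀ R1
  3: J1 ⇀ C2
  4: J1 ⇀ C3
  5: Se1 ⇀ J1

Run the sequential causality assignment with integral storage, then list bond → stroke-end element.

β0 →I1
β1 →J1
β2 →J1
β3 →J1
β4 →J1
β5 →J1

b5 stroke at J1  (source Se1 imposes e)
b0 stroke at I1  (I1 integral (f out))
b1 stroke at J1  (J1: bond 0 brought flow, rest push out)
b2 stroke at J1  (J1 flow already set via bond 0)
b3 stroke at J1  (1-jn J1 has f-setter on 0)
b4 stroke at J1  (1-jn J1 has f-setter on 0)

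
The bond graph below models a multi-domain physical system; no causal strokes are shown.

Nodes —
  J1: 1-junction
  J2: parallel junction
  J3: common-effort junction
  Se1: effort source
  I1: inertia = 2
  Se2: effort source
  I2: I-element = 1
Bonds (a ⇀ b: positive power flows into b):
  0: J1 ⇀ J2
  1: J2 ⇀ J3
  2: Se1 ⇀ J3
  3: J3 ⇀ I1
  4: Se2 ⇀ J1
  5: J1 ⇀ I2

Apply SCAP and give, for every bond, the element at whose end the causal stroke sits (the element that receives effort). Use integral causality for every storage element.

β0 stroke at J1
β1 stroke at J2
β2 stroke at J3
β3 stroke at I1
β4 stroke at J1
β5 stroke at I2

b2 stroke→J3  (Se1: effort source, stroke at far end)
b4 stroke→J1  (source Se2 imposes e)
b1 stroke→J2  (common-e at J3 fixed by 2)
b3 stroke→I1  (J3: bond 2 brought effort, rest push out)
b0 stroke→J1  (0-jn J2 has e-setter on 1)
b5 stroke→I2  (J1 needs exactly one f-in)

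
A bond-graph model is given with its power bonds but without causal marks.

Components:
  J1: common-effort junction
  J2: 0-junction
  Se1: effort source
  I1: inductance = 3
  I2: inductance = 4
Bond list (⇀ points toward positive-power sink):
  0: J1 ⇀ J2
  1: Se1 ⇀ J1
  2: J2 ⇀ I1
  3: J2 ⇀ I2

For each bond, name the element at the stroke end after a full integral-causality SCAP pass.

#1 →J1  (Se1: effort source, stroke at far end)
#0 →J2  (J1 effort already set via bond 1)
#2 →I1  (common-e at J2 fixed by 0)
#3 →I2  (J2 effort already set via bond 0)

bond 0 →J2
bond 1 →J1
bond 2 →I1
bond 3 →I2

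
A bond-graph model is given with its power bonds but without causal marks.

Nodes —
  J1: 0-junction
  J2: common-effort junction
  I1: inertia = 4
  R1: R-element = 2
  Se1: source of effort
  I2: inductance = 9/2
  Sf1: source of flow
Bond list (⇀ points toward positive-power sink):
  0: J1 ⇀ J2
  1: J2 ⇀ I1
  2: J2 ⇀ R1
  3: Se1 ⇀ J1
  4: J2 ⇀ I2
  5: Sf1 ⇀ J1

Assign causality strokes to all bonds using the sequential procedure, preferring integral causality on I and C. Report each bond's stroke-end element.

b0 stroke→J2
b1 stroke→I1
b2 stroke→R1
b3 stroke→J1
b4 stroke→I2
b5 stroke→Sf1

bond 3 →J1  (Se1 (Se) sets effort on bond)
bond 5 →Sf1  (Sf1: flow source, stroke at near end)
bond 0 →J2  (common-e at J1 fixed by 3)
bond 1 →I1  (J2 effort already set via bond 0)
bond 2 →R1  (J2 effort already set via bond 0)
bond 4 →I2  (0-jn J2 has e-setter on 0)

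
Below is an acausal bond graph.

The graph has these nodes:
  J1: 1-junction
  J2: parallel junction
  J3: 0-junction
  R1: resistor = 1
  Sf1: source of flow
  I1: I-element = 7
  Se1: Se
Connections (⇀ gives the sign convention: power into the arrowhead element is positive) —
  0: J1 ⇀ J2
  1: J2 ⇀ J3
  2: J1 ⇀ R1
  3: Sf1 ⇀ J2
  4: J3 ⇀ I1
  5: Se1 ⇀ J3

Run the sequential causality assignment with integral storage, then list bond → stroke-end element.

b3 stroke at Sf1  (Sf1: flow source, stroke at near end)
b5 stroke at J3  (source Se1 imposes e)
b1 stroke at J2  (J3 effort already set via bond 5)
b4 stroke at I1  (J3: bond 5 brought effort, rest push out)
b0 stroke at J1  (common-e at J2 fixed by 1)
b2 stroke at R1  (only one flow-in slot at J1)

β0 stroke→J1
β1 stroke→J2
β2 stroke→R1
β3 stroke→Sf1
β4 stroke→I1
β5 stroke→J3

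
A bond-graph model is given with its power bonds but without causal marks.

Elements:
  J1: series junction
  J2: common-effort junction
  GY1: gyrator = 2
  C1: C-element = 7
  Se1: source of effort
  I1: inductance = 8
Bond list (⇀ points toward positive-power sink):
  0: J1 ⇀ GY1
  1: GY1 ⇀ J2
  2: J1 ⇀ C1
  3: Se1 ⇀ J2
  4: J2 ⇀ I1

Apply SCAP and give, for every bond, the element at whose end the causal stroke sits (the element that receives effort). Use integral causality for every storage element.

b3 stroke at J2  (source Se1 imposes e)
b1 stroke at GY1  (J2: bond 3 brought effort, rest push out)
b4 stroke at I1  (0-jn J2 has e-setter on 3)
b0 stroke at GY1  (GY1 both-in/both-out from 1)
b2 stroke at J1  (J1 flow already set via bond 0)

bond 0 stroke at GY1
bond 1 stroke at GY1
bond 2 stroke at J1
bond 3 stroke at J2
bond 4 stroke at I1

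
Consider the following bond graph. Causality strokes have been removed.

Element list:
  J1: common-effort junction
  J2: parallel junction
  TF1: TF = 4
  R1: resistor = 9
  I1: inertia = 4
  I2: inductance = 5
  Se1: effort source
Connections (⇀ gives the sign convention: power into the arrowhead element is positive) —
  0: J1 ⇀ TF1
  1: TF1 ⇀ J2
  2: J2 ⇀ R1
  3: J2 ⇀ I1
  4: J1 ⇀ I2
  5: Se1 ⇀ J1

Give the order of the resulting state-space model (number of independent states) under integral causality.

2  (I1, I2 all integral)

bond 5 →J1  (Se1 (Se) sets effort on bond)
bond 0 →TF1  (J1 effort already set via bond 5)
bond 4 →I2  (J1 effort already set via bond 5)
bond 1 →J2  (TF1: transformer flips bond 0)
bond 2 →R1  (0-jn J2 has e-setter on 1)
bond 3 →I1  (common-e at J2 fixed by 1)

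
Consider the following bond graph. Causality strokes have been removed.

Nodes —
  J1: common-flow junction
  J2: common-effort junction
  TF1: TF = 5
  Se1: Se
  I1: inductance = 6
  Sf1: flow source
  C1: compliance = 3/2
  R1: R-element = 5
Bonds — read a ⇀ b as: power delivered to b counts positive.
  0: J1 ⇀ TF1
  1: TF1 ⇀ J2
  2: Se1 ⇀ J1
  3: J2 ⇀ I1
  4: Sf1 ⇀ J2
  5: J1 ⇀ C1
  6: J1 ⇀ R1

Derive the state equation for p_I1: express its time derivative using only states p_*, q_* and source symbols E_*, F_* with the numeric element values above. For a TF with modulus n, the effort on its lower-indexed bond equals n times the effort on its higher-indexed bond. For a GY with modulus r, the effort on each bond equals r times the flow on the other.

dp_I1/dt = E_Se1/5 + F_Sf1/5 - p_I1/30 - 2*q_C1/15

#2 →J1  (source Se1 imposes e)
#4 →Sf1  (source Sf1 imposes f)
#3 →I1  (I1 outputs flow p/I1)
#1 →J2  (J2 needs exactly one e-in)
#0 →TF1  (TF TF1: opposite of bond 1)
#5 →J1  (1-jn J1 has f-setter on 0)
#6 →J1  (J1 flow already set via bond 0)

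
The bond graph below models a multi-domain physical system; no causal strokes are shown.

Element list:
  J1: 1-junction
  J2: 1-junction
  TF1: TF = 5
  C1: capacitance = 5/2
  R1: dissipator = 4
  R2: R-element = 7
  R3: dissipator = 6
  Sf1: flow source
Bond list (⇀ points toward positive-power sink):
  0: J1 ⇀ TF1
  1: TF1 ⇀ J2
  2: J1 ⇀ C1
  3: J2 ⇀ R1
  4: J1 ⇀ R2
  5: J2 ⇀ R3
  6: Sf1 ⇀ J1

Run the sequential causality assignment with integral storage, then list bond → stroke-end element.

b6 stroke→Sf1  (Sf1 (Sf) sets flow on bond)
b0 stroke→J1  (common-f at J1 fixed by 6)
b2 stroke→J1  (1-jn J1 has f-setter on 6)
b4 stroke→J1  (1-jn J1 has f-setter on 6)
b1 stroke→TF1  (TF1: transformer flips bond 0)
b3 stroke→J2  (J2 flow already set via bond 1)
b5 stroke→J2  (J2 flow already set via bond 1)

β0 →J1
β1 →TF1
β2 →J1
β3 →J2
β4 →J1
β5 →J2
β6 →Sf1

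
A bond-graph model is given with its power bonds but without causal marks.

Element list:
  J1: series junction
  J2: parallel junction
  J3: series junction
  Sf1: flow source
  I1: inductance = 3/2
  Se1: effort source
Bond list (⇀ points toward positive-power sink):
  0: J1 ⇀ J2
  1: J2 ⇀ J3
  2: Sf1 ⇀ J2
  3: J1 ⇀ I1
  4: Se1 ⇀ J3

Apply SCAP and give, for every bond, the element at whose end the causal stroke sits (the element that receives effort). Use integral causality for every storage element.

b0 →J1
b1 →J2
b2 →Sf1
b3 →I1
b4 →J3

β2 stroke→Sf1  (source Sf1 imposes f)
β4 stroke→J3  (source Se1 imposes e)
β1 stroke→J2  (only one flow-in slot at J3)
β0 stroke→J1  (J2: bond 1 brought effort, rest push out)
β3 stroke→I1  (closing 1-jn rule on J1)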